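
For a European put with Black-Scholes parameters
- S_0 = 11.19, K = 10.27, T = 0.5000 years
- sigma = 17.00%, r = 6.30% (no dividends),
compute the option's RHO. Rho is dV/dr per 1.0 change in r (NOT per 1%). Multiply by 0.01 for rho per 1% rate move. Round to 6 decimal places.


d1 = 1.0358573481; d2 = 0.9156491953
phi(d1) = 0.2332979805; exp(-qT) = 1.0000000000; exp(-rT) = 0.9689909565
N(-d2) = 0.1799254599
Rho = -K*T*exp(-rT)*N(-d2) = -10.2700 * 0.5000 * 0.9689909565 * 0.1799254599 = -0.895267

Answer: Rho = -0.895267


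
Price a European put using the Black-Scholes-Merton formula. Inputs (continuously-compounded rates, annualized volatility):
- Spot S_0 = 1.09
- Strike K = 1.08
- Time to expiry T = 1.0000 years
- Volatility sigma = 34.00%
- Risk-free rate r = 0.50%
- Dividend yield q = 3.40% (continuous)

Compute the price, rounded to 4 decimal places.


Answer: Price = 0.1544

Derivation:
d1 = (ln(S/K) + (r - q + 0.5*sigma^2) * T) / (sigma * sqrt(T)) = 0.11181369
d2 = d1 - sigma * sqrt(T) = -0.22818631
exp(-rT) = 0.99501248; exp(-qT) = 0.96657150
P = K * exp(-rT) * N(-d2) - S_0 * exp(-qT) * N(-d1)
N(-d1) = 0.45548557; N(-d2) = 0.59024930
P = 1.0800 * 0.99501248 * 0.59024930 - 1.0900 * 0.96657150 * 0.45548557 = 0.1544


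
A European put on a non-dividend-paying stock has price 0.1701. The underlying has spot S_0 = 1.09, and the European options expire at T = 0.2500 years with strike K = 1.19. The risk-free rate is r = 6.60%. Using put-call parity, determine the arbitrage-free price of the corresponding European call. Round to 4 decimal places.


Put-call parity: C - P = S_0 * exp(-qT) - K * exp(-rT).
S_0 * exp(-qT) = 1.0900 * 1.00000000 = 1.09000000
K * exp(-rT) = 1.1900 * 0.98363538 = 1.17052610
C = P + S*exp(-qT) - K*exp(-rT)
C = 0.1701 + 1.09000000 - 1.17052610 = 0.0896

Answer: Call price = 0.0896


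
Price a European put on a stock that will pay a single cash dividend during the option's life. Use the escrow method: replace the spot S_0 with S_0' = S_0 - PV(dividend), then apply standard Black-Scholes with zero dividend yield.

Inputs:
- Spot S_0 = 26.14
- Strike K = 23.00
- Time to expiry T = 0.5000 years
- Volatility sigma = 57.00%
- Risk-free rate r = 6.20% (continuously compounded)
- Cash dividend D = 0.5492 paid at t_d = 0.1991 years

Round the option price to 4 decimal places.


PV(D) = D * exp(-r * t_d) = 0.5492 * 0.98773168 = 0.54246224
S_0' = S_0 - PV(D) = 26.1400 - 0.54246224 = 25.59753776
d1 = (ln(S_0'/K) + (r + sigma^2/2)*T) / (sigma*sqrt(T)) = 0.54391882
d2 = d1 - sigma*sqrt(T) = 0.14086795
exp(-rT) = 0.96947557
N(-d1) = 0.29324867; N(-d2) = 0.44398713
P = K * exp(-rT) * N(-d2) - S_0' * N(-d1) = 23.0000 * 0.96947557 * 0.44398713 - 25.59753776 * 0.29324867 = 2.3936

Answer: Price = 2.3936


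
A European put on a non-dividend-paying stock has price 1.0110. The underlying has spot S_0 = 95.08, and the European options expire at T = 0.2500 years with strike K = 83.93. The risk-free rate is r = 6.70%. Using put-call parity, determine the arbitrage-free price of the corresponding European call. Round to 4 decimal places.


Put-call parity: C - P = S_0 * exp(-qT) - K * exp(-rT).
S_0 * exp(-qT) = 95.0800 * 1.00000000 = 95.08000000
K * exp(-rT) = 83.9300 * 0.98338950 = 82.53588084
C = P + S*exp(-qT) - K*exp(-rT)
C = 1.0110 + 95.08000000 - 82.53588084 = 13.5551

Answer: Call price = 13.5551


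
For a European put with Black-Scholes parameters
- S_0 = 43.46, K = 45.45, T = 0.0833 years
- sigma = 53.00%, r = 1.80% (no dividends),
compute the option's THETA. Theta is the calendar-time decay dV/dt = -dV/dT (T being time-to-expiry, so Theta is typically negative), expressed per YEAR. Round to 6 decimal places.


Answer: Theta = -15.060679

Derivation:
d1 = -0.2064034442; d2 = -0.3593706629
phi(d1) = 0.3905342037; exp(-qT) = 1.0000000000; exp(-rT) = 0.9985017235
Theta = -S*exp(-qT)*phi(d1)*sigma/(2*sqrt(T)) + r*K*exp(-rT)*N(-d2) - q*S*exp(-qT)*N(-d1)
N(-d1) = 0.5817621097; N(-d2) = 0.6403410908; sqrt(T) = 0.2886173938
Term 1 = -43.4600 * 1.0000000000 * 0.3905342037 * 0.5300 / (2 * 0.2886173938) = -15.5837571373
Term 2 = 0.0180 * 45.4500 * 0.9985017235 * 0.6403410908 = 0.5230781547
Term 3 = 0 (no dividend yield, q = 0)
Theta = -15.5837571373 + (0.5230781547) + (0.0000000000) = -15.060679


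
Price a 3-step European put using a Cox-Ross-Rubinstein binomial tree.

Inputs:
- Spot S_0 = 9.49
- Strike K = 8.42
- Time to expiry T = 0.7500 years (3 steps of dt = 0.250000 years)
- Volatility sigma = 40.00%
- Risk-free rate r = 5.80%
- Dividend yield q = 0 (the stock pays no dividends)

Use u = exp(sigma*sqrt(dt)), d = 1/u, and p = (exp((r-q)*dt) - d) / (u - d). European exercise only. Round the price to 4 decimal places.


dt = T/N = 0.250000
u = exp(sigma*sqrt(dt)) = 1.221403; d = 1/u = 0.818731
p = (exp((r-q)*dt) - d) / (u - d) = 0.486438
Discount per step: exp(-r*dt) = 0.985605
Stock lattice S(k, i) with i counting down-moves:
  k=0: S(0,0) = 9.4900
  k=1: S(1,0) = 11.5911; S(1,1) = 7.7698
  k=2: S(2,0) = 14.1574; S(2,1) = 9.4900; S(2,2) = 6.3613
  k=3: S(3,0) = 17.2919; S(3,1) = 11.5911; S(3,2) = 7.7698; S(3,3) = 5.2082
Terminal payoffs V(N, i) = max(K - S_T, 0):
  V(3,0) = 0.000000; V(3,1) = 0.000000; V(3,2) = 0.650245; V(3,3) = 3.211778
Backward induction: V(k, i) = exp(-r*dt) * [p * V(k+1, i) + (1-p) * V(k+1, i+1)].
  V(2,0) = exp(-r*dt) * [p*0.000000 + (1-p)*0.000000] = 0.000000
  V(2,1) = exp(-r*dt) * [p*0.000000 + (1-p)*0.650245] = 0.329134
  V(2,2) = exp(-r*dt) * [p*0.650245 + (1-p)*3.211778] = 1.937454
  V(1,0) = exp(-r*dt) * [p*0.000000 + (1-p)*0.329134] = 0.166598
  V(1,1) = exp(-r*dt) * [p*0.329134 + (1-p)*1.937454] = 1.138478
  V(0,0) = exp(-r*dt) * [p*0.166598 + (1-p)*1.138478] = 0.656135

Answer: Price = V(0,0) = 0.6561


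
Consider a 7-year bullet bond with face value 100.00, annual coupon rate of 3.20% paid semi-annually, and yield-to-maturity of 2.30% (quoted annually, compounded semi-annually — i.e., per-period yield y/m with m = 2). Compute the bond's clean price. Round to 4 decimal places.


Coupon per period c = face * coupon_rate / m = 1.600000
Periods per year m = 2; per-period yield y/m = 0.011500
Number of cashflows N = 14
Cashflows (t years, CF_t, discount factor 1/(1+y/m)^(m*t), PV):
  t = 0.5000: CF_t = 1.600000, DF = 0.988631, PV = 1.581809
  t = 1.0000: CF_t = 1.600000, DF = 0.977391, PV = 1.563825
  t = 1.5000: CF_t = 1.600000, DF = 0.966279, PV = 1.546046
  t = 2.0000: CF_t = 1.600000, DF = 0.955293, PV = 1.528468
  t = 2.5000: CF_t = 1.600000, DF = 0.944432, PV = 1.511091
  t = 3.0000: CF_t = 1.600000, DF = 0.933694, PV = 1.493911
  t = 3.5000: CF_t = 1.600000, DF = 0.923079, PV = 1.476926
  t = 4.0000: CF_t = 1.600000, DF = 0.912584, PV = 1.460135
  t = 4.5000: CF_t = 1.600000, DF = 0.902209, PV = 1.443534
  t = 5.0000: CF_t = 1.600000, DF = 0.891951, PV = 1.427122
  t = 5.5000: CF_t = 1.600000, DF = 0.881810, PV = 1.410897
  t = 6.0000: CF_t = 1.600000, DF = 0.871785, PV = 1.394856
  t = 6.5000: CF_t = 1.600000, DF = 0.861873, PV = 1.378997
  t = 7.0000: CF_t = 101.600000, DF = 0.852075, PV = 86.570772
Price P = sum_t PV_t = 105.788388

Answer: Price = 105.7884


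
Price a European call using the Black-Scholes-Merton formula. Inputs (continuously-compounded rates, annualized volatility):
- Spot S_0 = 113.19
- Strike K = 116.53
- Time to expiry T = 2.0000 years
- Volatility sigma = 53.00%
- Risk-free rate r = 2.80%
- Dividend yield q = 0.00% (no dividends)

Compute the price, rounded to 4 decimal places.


Answer: Price = 34.1543

Derivation:
d1 = (ln(S/K) + (r - q + 0.5*sigma^2) * T) / (sigma * sqrt(T)) = 0.41068104
d2 = d1 - sigma * sqrt(T) = -0.33885214
exp(-rT) = 0.94553914; exp(-qT) = 1.00000000
C = S_0 * exp(-qT) * N(d1) - K * exp(-rT) * N(d2)
N(d1) = 0.65934679; N(d2) = 0.36736056
C = 113.1900 * 1.00000000 * 0.65934679 - 116.5300 * 0.94553914 * 0.36736056 = 34.1543


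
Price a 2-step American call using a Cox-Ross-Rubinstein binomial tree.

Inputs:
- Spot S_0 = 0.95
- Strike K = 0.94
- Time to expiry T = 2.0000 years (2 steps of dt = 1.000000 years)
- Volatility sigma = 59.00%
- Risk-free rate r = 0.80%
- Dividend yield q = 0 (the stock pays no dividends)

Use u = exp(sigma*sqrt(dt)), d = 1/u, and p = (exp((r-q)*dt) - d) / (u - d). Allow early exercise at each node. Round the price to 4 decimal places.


Answer: Price = V(0,0) = 0.2837

Derivation:
dt = T/N = 1.000000
u = exp(sigma*sqrt(dt)) = 1.803988; d = 1/u = 0.554327
p = (exp((r-q)*dt) - d) / (u - d) = 0.363062
Discount per step: exp(-r*dt) = 0.992032
Stock lattice S(k, i) with i counting down-moves:
  k=0: S(0,0) = 0.9500
  k=1: S(1,0) = 1.7138; S(1,1) = 0.5266
  k=2: S(2,0) = 3.0917; S(2,1) = 0.9500; S(2,2) = 0.2919
Terminal payoffs V(N, i) = max(S_T - K, 0):
  V(2,0) = 2.151655; V(2,1) = 0.010000; V(2,2) = 0.000000
Backward induction: V(k, i) = exp(-r*dt) * [p * V(k+1, i) + (1-p) * V(k+1, i+1)]; then take max(V_cont, immediate exercise) for American.
  V(1,0) = exp(-r*dt) * [p*2.151655 + (1-p)*0.010000] = 0.781279; exercise = 0.773789; V(1,0) = max -> 0.781279
  V(1,1) = exp(-r*dt) * [p*0.010000 + (1-p)*0.000000] = 0.003602; exercise = 0.000000; V(1,1) = max -> 0.003602
  V(0,0) = exp(-r*dt) * [p*0.781279 + (1-p)*0.003602] = 0.283669; exercise = 0.010000; V(0,0) = max -> 0.283669


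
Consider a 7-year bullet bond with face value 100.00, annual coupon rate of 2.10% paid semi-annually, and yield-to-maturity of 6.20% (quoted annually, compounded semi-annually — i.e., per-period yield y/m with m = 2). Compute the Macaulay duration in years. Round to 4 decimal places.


Coupon per period c = face * coupon_rate / m = 1.050000
Periods per year m = 2; per-period yield y/m = 0.031000
Number of cashflows N = 14
Cashflows (t years, CF_t, discount factor 1/(1+y/m)^(m*t), PV):
  t = 0.5000: CF_t = 1.050000, DF = 0.969932, PV = 1.018429
  t = 1.0000: CF_t = 1.050000, DF = 0.940768, PV = 0.987807
  t = 1.5000: CF_t = 1.050000, DF = 0.912481, PV = 0.958105
  t = 2.0000: CF_t = 1.050000, DF = 0.885045, PV = 0.929297
  t = 2.5000: CF_t = 1.050000, DF = 0.858434, PV = 0.901355
  t = 3.0000: CF_t = 1.050000, DF = 0.832622, PV = 0.874253
  t = 3.5000: CF_t = 1.050000, DF = 0.807587, PV = 0.847966
  t = 4.0000: CF_t = 1.050000, DF = 0.783305, PV = 0.822470
  t = 4.5000: CF_t = 1.050000, DF = 0.759752, PV = 0.797740
  t = 5.0000: CF_t = 1.050000, DF = 0.736908, PV = 0.773754
  t = 5.5000: CF_t = 1.050000, DF = 0.714751, PV = 0.750488
  t = 6.0000: CF_t = 1.050000, DF = 0.693260, PV = 0.727923
  t = 6.5000: CF_t = 1.050000, DF = 0.672415, PV = 0.706036
  t = 7.0000: CF_t = 101.050000, DF = 0.652197, PV = 65.904490
Price P = sum_t PV_t = 77.000113
Macaulay numerator sum_t t * PV_t:
  t * PV_t at t = 0.5000: 0.509214
  t * PV_t at t = 1.0000: 0.987807
  t * PV_t at t = 1.5000: 1.437158
  t * PV_t at t = 2.0000: 1.858594
  t * PV_t at t = 2.5000: 2.253388
  t * PV_t at t = 3.0000: 2.622760
  t * PV_t at t = 3.5000: 2.967882
  t * PV_t at t = 4.0000: 3.289879
  t * PV_t at t = 4.5000: 3.589830
  t * PV_t at t = 5.0000: 3.868768
  t * PV_t at t = 5.5000: 4.127686
  t * PV_t at t = 6.0000: 4.367537
  t * PV_t at t = 6.5000: 4.589232
  t * PV_t at t = 7.0000: 461.331430
Macaulay duration D = (sum_t t * PV_t) / P = 497.801166 / 77.000113 = 6.464941

Answer: Macaulay duration = 6.4649 years


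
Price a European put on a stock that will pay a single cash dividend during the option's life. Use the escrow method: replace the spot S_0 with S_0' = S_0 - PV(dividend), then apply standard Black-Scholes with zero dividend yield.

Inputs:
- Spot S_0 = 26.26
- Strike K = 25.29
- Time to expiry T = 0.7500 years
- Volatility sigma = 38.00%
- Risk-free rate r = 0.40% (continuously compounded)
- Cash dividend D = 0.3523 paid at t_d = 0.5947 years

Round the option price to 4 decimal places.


PV(D) = D * exp(-r * t_d) = 0.3523 * 0.99762403 = 0.35146294
S_0' = S_0 - PV(D) = 26.2600 - 0.35146294 = 25.90853706
d1 = (ln(S_0'/K) + (r + sigma^2/2)*T) / (sigma*sqrt(T)) = 0.24708607
d2 = d1 - sigma*sqrt(T) = -0.08200358
exp(-rT) = 0.99700450
N(-d1) = 0.40242081; N(-d2) = 0.53267807
P = K * exp(-rT) * N(-d2) - S_0' * N(-d1) = 25.2900 * 0.99700450 * 0.53267807 - 25.90853706 * 0.40242081 = 3.0049

Answer: Price = 3.0049


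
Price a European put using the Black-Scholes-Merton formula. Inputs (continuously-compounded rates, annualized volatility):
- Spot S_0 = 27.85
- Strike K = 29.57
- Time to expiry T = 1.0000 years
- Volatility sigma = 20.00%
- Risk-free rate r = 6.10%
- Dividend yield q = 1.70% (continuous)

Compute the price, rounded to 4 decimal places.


d1 = (ln(S/K) + (r - q + 0.5*sigma^2) * T) / (sigma * sqrt(T)) = 0.02036316
d2 = d1 - sigma * sqrt(T) = -0.17963684
exp(-rT) = 0.94082324; exp(-qT) = 0.98314368
P = K * exp(-rT) * N(-d2) - S_0 * exp(-qT) * N(-d1)
N(-d1) = 0.49187683; N(-d2) = 0.57128116
P = 29.5700 * 0.94082324 * 0.57128116 - 27.8500 * 0.98314368 * 0.49187683 = 2.4253

Answer: Price = 2.4253


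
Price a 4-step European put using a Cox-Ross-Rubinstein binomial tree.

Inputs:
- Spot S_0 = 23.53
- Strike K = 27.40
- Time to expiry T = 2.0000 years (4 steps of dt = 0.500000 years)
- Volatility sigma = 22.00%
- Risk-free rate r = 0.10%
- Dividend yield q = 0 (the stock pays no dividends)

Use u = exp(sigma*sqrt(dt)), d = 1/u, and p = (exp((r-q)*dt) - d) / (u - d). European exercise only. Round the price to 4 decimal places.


Answer: Price = V(0,0) = 5.5706

Derivation:
dt = T/N = 0.500000
u = exp(sigma*sqrt(dt)) = 1.168316; d = 1/u = 0.855933
p = (exp((r-q)*dt) - d) / (u - d) = 0.462788
Discount per step: exp(-r*dt) = 0.999500
Stock lattice S(k, i) with i counting down-moves:
  k=0: S(0,0) = 23.5300
  k=1: S(1,0) = 27.4905; S(1,1) = 20.1401
  k=2: S(2,0) = 32.1176; S(2,1) = 23.5300; S(2,2) = 17.2386
  k=3: S(3,0) = 37.5235; S(3,1) = 27.4905; S(3,2) = 20.1401; S(3,3) = 14.7551
  k=4: S(4,0) = 43.8393; S(4,1) = 32.1176; S(4,2) = 23.5300; S(4,3) = 17.2386; S(4,4) = 12.6293
Terminal payoffs V(N, i) = max(K - S_T, 0):
  V(4,0) = 0.000000; V(4,1) = 0.000000; V(4,2) = 3.870000; V(4,3) = 10.161432; V(4,4) = 14.770666
Backward induction: V(k, i) = exp(-r*dt) * [p * V(k+1, i) + (1-p) * V(k+1, i+1)].
  V(3,0) = exp(-r*dt) * [p*0.000000 + (1-p)*0.000000] = 0.000000
  V(3,1) = exp(-r*dt) * [p*0.000000 + (1-p)*3.870000] = 2.077970
  V(3,2) = exp(-r*dt) * [p*3.870000 + (1-p)*10.161432] = 7.246206
  V(3,3) = exp(-r*dt) * [p*10.161432 + (1-p)*14.770666] = 12.631249
  V(2,0) = exp(-r*dt) * [p*0.000000 + (1-p)*2.077970] = 1.115752
  V(2,1) = exp(-r*dt) * [p*2.077970 + (1-p)*7.246206] = 4.851980
  V(2,2) = exp(-r*dt) * [p*7.246206 + (1-p)*12.631249] = 10.134045
  V(1,0) = exp(-r*dt) * [p*1.115752 + (1-p)*4.851980] = 3.121336
  V(1,1) = exp(-r*dt) * [p*4.851980 + (1-p)*10.134045] = 7.685723
  V(0,0) = exp(-r*dt) * [p*3.121336 + (1-p)*7.685723] = 5.570592


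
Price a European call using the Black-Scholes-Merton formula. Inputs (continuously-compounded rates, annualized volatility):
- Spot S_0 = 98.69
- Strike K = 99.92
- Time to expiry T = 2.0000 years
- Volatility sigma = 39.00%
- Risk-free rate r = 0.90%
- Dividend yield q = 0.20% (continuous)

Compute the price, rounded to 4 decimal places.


Answer: Price = 21.4195

Derivation:
d1 = (ln(S/K) + (r - q + 0.5*sigma^2) * T) / (sigma * sqrt(T)) = 0.27869754
d2 = d1 - sigma * sqrt(T) = -0.27284575
exp(-rT) = 0.98216103; exp(-qT) = 0.99600799
C = S_0 * exp(-qT) * N(d1) - K * exp(-rT) * N(d2)
N(d1) = 0.60976153; N(d2) = 0.39248590
C = 98.6900 * 0.99600799 * 0.60976153 - 99.9200 * 0.98216103 * 0.39248590 = 21.4195


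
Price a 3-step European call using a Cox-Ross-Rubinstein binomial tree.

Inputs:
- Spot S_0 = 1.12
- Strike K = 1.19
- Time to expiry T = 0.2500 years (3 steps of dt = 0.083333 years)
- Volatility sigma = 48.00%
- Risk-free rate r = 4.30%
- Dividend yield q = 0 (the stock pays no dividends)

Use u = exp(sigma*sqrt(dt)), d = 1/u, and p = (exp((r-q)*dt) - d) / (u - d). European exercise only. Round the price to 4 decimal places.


dt = T/N = 0.083333
u = exp(sigma*sqrt(dt)) = 1.148623; d = 1/u = 0.870607
p = (exp((r-q)*dt) - d) / (u - d) = 0.478326
Discount per step: exp(-r*dt) = 0.996423
Stock lattice S(k, i) with i counting down-moves:
  k=0: S(0,0) = 1.1200
  k=1: S(1,0) = 1.2865; S(1,1) = 0.9751
  k=2: S(2,0) = 1.4777; S(2,1) = 1.1200; S(2,2) = 0.8489
  k=3: S(3,0) = 1.6973; S(3,1) = 1.2865; S(3,2) = 0.9751; S(3,3) = 0.7391
Terminal payoffs V(N, i) = max(S_T - K, 0):
  V(3,0) = 0.507270; V(3,1) = 0.096458; V(3,2) = 0.000000; V(3,3) = 0.000000
Backward induction: V(k, i) = exp(-r*dt) * [p * V(k+1, i) + (1-p) * V(k+1, i+1)].
  V(2,0) = exp(-r*dt) * [p*0.507270 + (1-p)*0.096458] = 0.291912
  V(2,1) = exp(-r*dt) * [p*0.096458 + (1-p)*0.000000] = 0.045973
  V(2,2) = exp(-r*dt) * [p*0.000000 + (1-p)*0.000000] = 0.000000
  V(1,0) = exp(-r*dt) * [p*0.291912 + (1-p)*0.045973] = 0.163027
  V(1,1) = exp(-r*dt) * [p*0.045973 + (1-p)*0.000000] = 0.021912
  V(0,0) = exp(-r*dt) * [p*0.163027 + (1-p)*0.021912] = 0.089091

Answer: Price = V(0,0) = 0.0891


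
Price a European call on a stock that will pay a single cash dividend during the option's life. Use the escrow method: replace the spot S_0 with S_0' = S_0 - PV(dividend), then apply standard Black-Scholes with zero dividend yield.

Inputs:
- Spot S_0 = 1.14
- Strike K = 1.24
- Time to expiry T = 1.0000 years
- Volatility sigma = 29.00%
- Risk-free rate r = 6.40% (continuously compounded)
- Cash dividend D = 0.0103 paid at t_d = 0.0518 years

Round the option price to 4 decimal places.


Answer: Price = 0.1161

Derivation:
PV(D) = D * exp(-r * t_d) = 0.0103 * 0.99669029 = 0.01026591
S_0' = S_0 - PV(D) = 1.1400 - 0.01026591 = 1.12973409
d1 = (ln(S_0'/K) + (r + sigma^2/2)*T) / (sigma*sqrt(T)) = 0.04455485
d2 = d1 - sigma*sqrt(T) = -0.24544515
exp(-rT) = 0.93800500
N(d1) = 0.51776893; N(d2) = 0.40305589
C = S_0' * N(d1) - K * exp(-rT) * N(d2) = 1.12973409 * 0.51776893 - 1.2400 * 0.93800500 * 0.40305589 = 0.1161


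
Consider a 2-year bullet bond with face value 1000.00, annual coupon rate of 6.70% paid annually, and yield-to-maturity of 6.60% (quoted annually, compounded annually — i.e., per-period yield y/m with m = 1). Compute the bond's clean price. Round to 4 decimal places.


Coupon per period c = face * coupon_rate / m = 67.000000
Periods per year m = 1; per-period yield y/m = 0.066000
Number of cashflows N = 2
Cashflows (t years, CF_t, discount factor 1/(1+y/m)^(m*t), PV):
  t = 1.0000: CF_t = 67.000000, DF = 0.938086, PV = 62.851782
  t = 2.0000: CF_t = 1067.000000, DF = 0.880006, PV = 938.966310
Price P = sum_t PV_t = 1001.818092

Answer: Price = 1001.8181


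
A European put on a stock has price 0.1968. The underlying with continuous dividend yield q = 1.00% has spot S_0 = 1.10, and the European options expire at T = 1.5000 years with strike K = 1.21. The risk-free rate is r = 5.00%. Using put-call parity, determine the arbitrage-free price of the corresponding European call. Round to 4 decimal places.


Put-call parity: C - P = S_0 * exp(-qT) - K * exp(-rT).
S_0 * exp(-qT) = 1.1000 * 0.98511194 = 1.08362313
K * exp(-rT) = 1.2100 * 0.92774349 = 1.12256962
C = P + S*exp(-qT) - K*exp(-rT)
C = 0.1968 + 1.08362313 - 1.12256962 = 0.1579

Answer: Call price = 0.1579


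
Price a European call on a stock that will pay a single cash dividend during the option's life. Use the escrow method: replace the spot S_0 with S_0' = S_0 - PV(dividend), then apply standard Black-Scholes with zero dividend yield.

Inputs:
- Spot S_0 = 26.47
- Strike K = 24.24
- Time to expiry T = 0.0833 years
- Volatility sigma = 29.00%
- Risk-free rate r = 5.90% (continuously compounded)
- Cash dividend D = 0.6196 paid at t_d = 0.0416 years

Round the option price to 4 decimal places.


PV(D) = D * exp(-r * t_d) = 0.6196 * 0.99754861 = 0.61808112
S_0' = S_0 - PV(D) = 26.4700 - 0.61808112 = 25.85191888
d1 = (ln(S_0'/K) + (r + sigma^2/2)*T) / (sigma*sqrt(T)) = 0.86976063
d2 = d1 - sigma*sqrt(T) = 0.78606159
exp(-rT) = 0.99509736
N(d1) = 0.80778438; N(d2) = 0.78408430
C = S_0' * N(d1) - K * exp(-rT) * N(d2) = 25.85191888 * 0.80778438 - 24.2400 * 0.99509736 * 0.78408430 = 1.9698

Answer: Price = 1.9698


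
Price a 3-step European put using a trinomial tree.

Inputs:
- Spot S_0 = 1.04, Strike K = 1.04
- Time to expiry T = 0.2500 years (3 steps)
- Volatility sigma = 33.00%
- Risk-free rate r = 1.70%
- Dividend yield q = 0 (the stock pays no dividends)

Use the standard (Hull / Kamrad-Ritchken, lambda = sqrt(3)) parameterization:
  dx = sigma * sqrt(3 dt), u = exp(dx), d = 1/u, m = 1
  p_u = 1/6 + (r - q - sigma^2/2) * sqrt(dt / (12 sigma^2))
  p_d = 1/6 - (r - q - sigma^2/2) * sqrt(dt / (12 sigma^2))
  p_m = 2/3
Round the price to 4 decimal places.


dt = T/N = 0.083333; dx = sigma*sqrt(3*dt) = 0.165000
u = exp(dx) = 1.179393; d = 1/u = 0.847894
p_u = 0.157210, p_m = 0.666667, p_d = 0.176124
Discount per step: exp(-r*dt) = 0.998584
Stock lattice S(k, j) with j the centered position index:
  k=0: S(0,+0) = 1.0400
  k=1: S(1,-1) = 0.8818; S(1,+0) = 1.0400; S(1,+1) = 1.2266
  k=2: S(2,-2) = 0.7477; S(2,-1) = 0.8818; S(2,+0) = 1.0400; S(2,+1) = 1.2266; S(2,+2) = 1.4466
  k=3: S(3,-3) = 0.6340; S(3,-2) = 0.7477; S(3,-1) = 0.8818; S(3,+0) = 1.0400; S(3,+1) = 1.2266; S(3,+2) = 1.4466; S(3,+3) = 1.7061
Terminal payoffs V(N, j) = max(K - S_T, 0):
  V(3,-3) = 0.406046; V(3,-2) = 0.292319; V(3,-1) = 0.158191; V(3,+0) = 0.000000; V(3,+1) = 0.000000; V(3,+2) = 0.000000; V(3,+3) = 0.000000
Backward induction: V(k, j) = exp(-r*dt) * [p_u * V(k+1, j+1) + p_m * V(k+1, j) + p_d * V(k+1, j-1)]
  V(2,-2) = exp(-r*dt) * [p_u*0.158191 + p_m*0.292319 + p_d*0.406046] = 0.290851
  V(2,-1) = exp(-r*dt) * [p_u*0.000000 + p_m*0.158191 + p_d*0.292319] = 0.156723
  V(2,+0) = exp(-r*dt) * [p_u*0.000000 + p_m*0.000000 + p_d*0.158191] = 0.027822
  V(2,+1) = exp(-r*dt) * [p_u*0.000000 + p_m*0.000000 + p_d*0.000000] = 0.000000
  V(2,+2) = exp(-r*dt) * [p_u*0.000000 + p_m*0.000000 + p_d*0.000000] = 0.000000
  V(1,-1) = exp(-r*dt) * [p_u*0.027822 + p_m*0.156723 + p_d*0.290851] = 0.159855
  V(1,+0) = exp(-r*dt) * [p_u*0.000000 + p_m*0.027822 + p_d*0.156723] = 0.046085
  V(1,+1) = exp(-r*dt) * [p_u*0.000000 + p_m*0.000000 + p_d*0.027822] = 0.004893
  V(0,+0) = exp(-r*dt) * [p_u*0.004893 + p_m*0.046085 + p_d*0.159855] = 0.059562

Answer: Price = V(0,0) = 0.0596


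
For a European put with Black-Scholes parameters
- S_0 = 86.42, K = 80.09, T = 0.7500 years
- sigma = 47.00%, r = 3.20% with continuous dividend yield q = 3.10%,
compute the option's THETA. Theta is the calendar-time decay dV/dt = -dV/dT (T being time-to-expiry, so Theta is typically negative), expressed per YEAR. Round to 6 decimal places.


d1 = 0.3922434889; d2 = -0.0147884508
phi(d1) = 0.3694033988; exp(-qT) = 0.9770181987; exp(-rT) = 0.9762857098
Theta = -S*exp(-qT)*phi(d1)*sigma/(2*sqrt(T)) + r*K*exp(-rT)*N(-d2) - q*S*exp(-qT)*N(-d1)
N(-d1) = 0.3474391570; N(-d2) = 0.5058995233; sqrt(T) = 0.8660254038
Term 1 = -86.4200 * 0.9770181987 * 0.3694033988 * 0.4700 / (2 * 0.8660254038) = -8.4635981081
Term 2 = 0.0320 * 80.0900 * 0.9762857098 * 0.5058995233 = 1.2658127756
Term 3 = -0.0310 * 86.4200 * 0.9770181987 * 0.3474391570 = -0.9094050713
Theta = -8.4635981081 + (1.2658127756) + (-0.9094050713) = -8.107190

Answer: Theta = -8.107190


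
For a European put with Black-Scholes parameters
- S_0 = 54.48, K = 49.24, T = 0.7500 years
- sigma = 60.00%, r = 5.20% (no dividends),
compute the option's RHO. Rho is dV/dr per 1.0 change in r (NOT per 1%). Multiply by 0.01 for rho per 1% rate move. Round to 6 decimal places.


Answer: Rho = -17.618911

Derivation:
d1 = 0.5294828522; d2 = 0.0098676099
phi(d1) = 0.3467627056; exp(-qT) = 1.0000000000; exp(-rT) = 0.9617507091
N(-d2) = 0.4960634571
Rho = -K*T*exp(-rT)*N(-d2) = -49.2400 * 0.7500 * 0.9617507091 * 0.4960634571 = -17.618911


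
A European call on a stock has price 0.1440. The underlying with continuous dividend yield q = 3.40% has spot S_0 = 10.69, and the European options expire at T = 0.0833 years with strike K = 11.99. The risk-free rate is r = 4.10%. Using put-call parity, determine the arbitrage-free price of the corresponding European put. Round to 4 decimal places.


Answer: Put price = 1.4334

Derivation:
Put-call parity: C - P = S_0 * exp(-qT) - K * exp(-rT).
S_0 * exp(-qT) = 10.6900 * 0.99717181 = 10.65976662
K * exp(-rT) = 11.9900 * 0.99659053 = 11.94912040
P = C - S*exp(-qT) + K*exp(-rT)
P = 0.1440 - 10.65976662 + 11.94912040 = 1.4334


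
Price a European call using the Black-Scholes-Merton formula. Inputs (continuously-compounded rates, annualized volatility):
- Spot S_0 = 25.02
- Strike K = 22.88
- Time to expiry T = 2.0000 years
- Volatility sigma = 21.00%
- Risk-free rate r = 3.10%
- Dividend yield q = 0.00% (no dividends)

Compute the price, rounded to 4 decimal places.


d1 = (ln(S/K) + (r - q + 0.5*sigma^2) * T) / (sigma * sqrt(T)) = 0.65832429
d2 = d1 - sigma * sqrt(T) = 0.36133944
exp(-rT) = 0.93988289; exp(-qT) = 1.00000000
C = S_0 * exp(-qT) * N(d1) - K * exp(-rT) * N(d2)
N(d1) = 0.74483511; N(d2) = 0.64107714
C = 25.0200 * 1.00000000 * 0.74483511 - 22.8800 * 0.93988289 * 0.64107714 = 4.8497

Answer: Price = 4.8497


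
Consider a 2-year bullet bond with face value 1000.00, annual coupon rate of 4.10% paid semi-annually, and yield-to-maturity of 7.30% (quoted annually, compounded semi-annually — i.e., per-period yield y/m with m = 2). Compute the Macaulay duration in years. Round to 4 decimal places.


Coupon per period c = face * coupon_rate / m = 20.500000
Periods per year m = 2; per-period yield y/m = 0.036500
Number of cashflows N = 4
Cashflows (t years, CF_t, discount factor 1/(1+y/m)^(m*t), PV):
  t = 0.5000: CF_t = 20.500000, DF = 0.964785, PV = 19.778099
  t = 1.0000: CF_t = 20.500000, DF = 0.930811, PV = 19.081620
  t = 1.5000: CF_t = 20.500000, DF = 0.898033, PV = 18.409667
  t = 2.0000: CF_t = 1020.500000, DF = 0.866409, PV = 884.170017
Price P = sum_t PV_t = 941.439404
Macaulay numerator sum_t t * PV_t:
  t * PV_t at t = 0.5000: 9.889050
  t * PV_t at t = 1.0000: 19.081620
  t * PV_t at t = 1.5000: 27.614501
  t * PV_t at t = 2.0000: 1768.340033
Macaulay duration D = (sum_t t * PV_t) / P = 1824.925204 / 941.439404 = 1.938441

Answer: Macaulay duration = 1.9384 years


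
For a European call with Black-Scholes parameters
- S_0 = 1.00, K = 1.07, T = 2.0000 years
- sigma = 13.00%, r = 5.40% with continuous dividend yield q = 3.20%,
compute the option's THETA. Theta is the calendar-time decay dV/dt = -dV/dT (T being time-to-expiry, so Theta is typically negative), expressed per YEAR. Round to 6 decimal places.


Answer: Theta = -0.024024

Derivation:
d1 = -0.0367622013; d2 = -0.2206099644
phi(d1) = 0.3986727943; exp(-qT) = 0.9380049995; exp(-rT) = 0.8976275964
Theta = -S*exp(-qT)*phi(d1)*sigma/(2*sqrt(T)) - r*K*exp(-rT)*N(d2) + q*S*exp(-qT)*N(d1)
N(d1) = 0.4853373063; N(d2) = 0.4126980709; sqrt(T) = 1.4142135624
Term 1 = -1.0000 * 0.9380049995 * 0.3986727943 * 0.1300 / (2 * 1.4142135624) = -0.0171877929
Term 2 = -0.0540 * 1.0700 * 0.8976275964 * 0.4126980709 = -0.0214045535
Term 3 = 0.0320 * 1.0000 * 0.9380049995 * 0.4853373063 = 0.0145679622
Theta = -0.0171877929 + (-0.0214045535) + (0.0145679622) = -0.024024


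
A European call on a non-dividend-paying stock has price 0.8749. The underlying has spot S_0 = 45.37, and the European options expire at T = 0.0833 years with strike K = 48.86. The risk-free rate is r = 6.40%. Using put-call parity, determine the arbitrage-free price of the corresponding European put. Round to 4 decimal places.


Put-call parity: C - P = S_0 * exp(-qT) - K * exp(-rT).
S_0 * exp(-qT) = 45.3700 * 1.00000000 = 45.37000000
K * exp(-rT) = 48.8600 * 0.99468299 = 48.60021068
P = C - S*exp(-qT) + K*exp(-rT)
P = 0.8749 - 45.37000000 + 48.60021068 = 4.1051

Answer: Put price = 4.1051


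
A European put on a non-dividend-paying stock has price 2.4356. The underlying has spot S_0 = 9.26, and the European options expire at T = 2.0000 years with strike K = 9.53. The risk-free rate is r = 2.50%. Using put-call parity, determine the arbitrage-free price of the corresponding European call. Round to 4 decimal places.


Answer: Call price = 2.6304

Derivation:
Put-call parity: C - P = S_0 * exp(-qT) - K * exp(-rT).
S_0 * exp(-qT) = 9.2600 * 1.00000000 = 9.26000000
K * exp(-rT) = 9.5300 * 0.95122942 = 9.06521642
C = P + S*exp(-qT) - K*exp(-rT)
C = 2.4356 + 9.26000000 - 9.06521642 = 2.6304


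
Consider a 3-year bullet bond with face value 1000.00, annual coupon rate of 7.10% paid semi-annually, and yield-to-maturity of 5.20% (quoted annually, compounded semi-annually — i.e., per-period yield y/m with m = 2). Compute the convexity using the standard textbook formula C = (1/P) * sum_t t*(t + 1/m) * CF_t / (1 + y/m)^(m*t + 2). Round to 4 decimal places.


Answer: Convexity = 8.9219

Derivation:
Coupon per period c = face * coupon_rate / m = 35.500000
Periods per year m = 2; per-period yield y/m = 0.026000
Number of cashflows N = 6
Cashflows (t years, CF_t, discount factor 1/(1+y/m)^(m*t), PV):
  t = 0.5000: CF_t = 35.500000, DF = 0.974659, PV = 34.600390
  t = 1.0000: CF_t = 35.500000, DF = 0.949960, PV = 33.723577
  t = 1.5000: CF_t = 35.500000, DF = 0.925887, PV = 32.868983
  t = 2.0000: CF_t = 35.500000, DF = 0.902424, PV = 32.036046
  t = 2.5000: CF_t = 35.500000, DF = 0.879555, PV = 31.224216
  t = 3.0000: CF_t = 1035.500000, DF = 0.857266, PV = 887.699425
Price P = sum_t PV_t = 1052.152638
Convexity numerator sum_t t*(t + 1/m) * CF_t / (1+y/m)^(m*t + 2):
  t = 0.5000: term = 16.434492
  t = 1.0000: term = 48.054069
  t = 1.5000: term = 93.672649
  t = 2.0000: term = 152.164798
  t = 2.5000: term = 222.463154
  t = 3.0000: term = 8854.428108
Convexity = (1/P) * sum = 9387.217270 / 1052.152638 = 8.921916


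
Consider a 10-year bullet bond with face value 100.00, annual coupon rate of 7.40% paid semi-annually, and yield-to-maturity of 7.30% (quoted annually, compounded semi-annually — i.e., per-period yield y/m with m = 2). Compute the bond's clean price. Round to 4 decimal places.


Answer: Price = 100.7011

Derivation:
Coupon per period c = face * coupon_rate / m = 3.700000
Periods per year m = 2; per-period yield y/m = 0.036500
Number of cashflows N = 20
Cashflows (t years, CF_t, discount factor 1/(1+y/m)^(m*t), PV):
  t = 0.5000: CF_t = 3.700000, DF = 0.964785, PV = 3.569706
  t = 1.0000: CF_t = 3.700000, DF = 0.930811, PV = 3.444000
  t = 1.5000: CF_t = 3.700000, DF = 0.898033, PV = 3.322720
  t = 2.0000: CF_t = 3.700000, DF = 0.866409, PV = 3.205712
  t = 2.5000: CF_t = 3.700000, DF = 0.835898, PV = 3.092824
  t = 3.0000: CF_t = 3.700000, DF = 0.806462, PV = 2.983911
  t = 3.5000: CF_t = 3.700000, DF = 0.778063, PV = 2.878834
  t = 4.0000: CF_t = 3.700000, DF = 0.750664, PV = 2.777457
  t = 4.5000: CF_t = 3.700000, DF = 0.724230, PV = 2.679649
  t = 5.0000: CF_t = 3.700000, DF = 0.698726, PV = 2.585286
  t = 5.5000: CF_t = 3.700000, DF = 0.674121, PV = 2.494246
  t = 6.0000: CF_t = 3.700000, DF = 0.650382, PV = 2.406412
  t = 6.5000: CF_t = 3.700000, DF = 0.627479, PV = 2.321671
  t = 7.0000: CF_t = 3.700000, DF = 0.605382, PV = 2.239914
  t = 7.5000: CF_t = 3.700000, DF = 0.584064, PV = 2.161037
  t = 8.0000: CF_t = 3.700000, DF = 0.563496, PV = 2.084936
  t = 8.5000: CF_t = 3.700000, DF = 0.543653, PV = 2.011516
  t = 9.0000: CF_t = 3.700000, DF = 0.524508, PV = 1.940681
  t = 9.5000: CF_t = 3.700000, DF = 0.506038, PV = 1.872341
  t = 10.0000: CF_t = 103.700000, DF = 0.488218, PV = 50.628216
Price P = sum_t PV_t = 100.701071


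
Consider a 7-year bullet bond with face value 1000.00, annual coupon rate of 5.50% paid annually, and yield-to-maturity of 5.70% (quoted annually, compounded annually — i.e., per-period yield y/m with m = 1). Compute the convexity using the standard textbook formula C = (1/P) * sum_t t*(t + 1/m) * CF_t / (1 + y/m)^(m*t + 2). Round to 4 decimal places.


Coupon per period c = face * coupon_rate / m = 55.000000
Periods per year m = 1; per-period yield y/m = 0.057000
Number of cashflows N = 7
Cashflows (t years, CF_t, discount factor 1/(1+y/m)^(m*t), PV):
  t = 1.0000: CF_t = 55.000000, DF = 0.946074, PV = 52.034059
  t = 2.0000: CF_t = 55.000000, DF = 0.895056, PV = 49.228059
  t = 3.0000: CF_t = 55.000000, DF = 0.846789, PV = 46.573377
  t = 4.0000: CF_t = 55.000000, DF = 0.801125, PV = 44.061851
  t = 5.0000: CF_t = 55.000000, DF = 0.757923, PV = 41.685763
  t = 6.0000: CF_t = 55.000000, DF = 0.717051, PV = 39.437808
  t = 7.0000: CF_t = 1055.000000, DF = 0.678383, PV = 715.694284
Price P = sum_t PV_t = 988.715200
Convexity numerator sum_t t*(t + 1/m) * CF_t / (1+y/m)^(m*t + 2):
  t = 1.0000: term = 93.146754
  t = 2.0000: term = 264.371108
  t = 3.0000: term = 500.229154
  t = 4.0000: term = 788.756155
  t = 5.0000: term = 1119.332292
  t = 6.0000: term = 1482.559327
  t = 7.0000: term = 35872.826815
Convexity = (1/P) * sum = 40121.221605 / 988.715200 = 40.579149

Answer: Convexity = 40.5791


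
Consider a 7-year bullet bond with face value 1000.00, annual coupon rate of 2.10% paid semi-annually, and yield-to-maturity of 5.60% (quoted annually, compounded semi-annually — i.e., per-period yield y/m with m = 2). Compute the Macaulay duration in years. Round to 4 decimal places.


Coupon per period c = face * coupon_rate / m = 10.500000
Periods per year m = 2; per-period yield y/m = 0.028000
Number of cashflows N = 14
Cashflows (t years, CF_t, discount factor 1/(1+y/m)^(m*t), PV):
  t = 0.5000: CF_t = 10.500000, DF = 0.972763, PV = 10.214008
  t = 1.0000: CF_t = 10.500000, DF = 0.946267, PV = 9.935805
  t = 1.5000: CF_t = 10.500000, DF = 0.920493, PV = 9.665180
  t = 2.0000: CF_t = 10.500000, DF = 0.895422, PV = 9.401926
  t = 2.5000: CF_t = 10.500000, DF = 0.871033, PV = 9.145843
  t = 3.0000: CF_t = 10.500000, DF = 0.847308, PV = 8.896734
  t = 3.5000: CF_t = 10.500000, DF = 0.824230, PV = 8.654411
  t = 4.0000: CF_t = 10.500000, DF = 0.801780, PV = 8.418687
  t = 4.5000: CF_t = 10.500000, DF = 0.779941, PV = 8.189385
  t = 5.0000: CF_t = 10.500000, DF = 0.758698, PV = 7.966327
  t = 5.5000: CF_t = 10.500000, DF = 0.738033, PV = 7.749346
  t = 6.0000: CF_t = 10.500000, DF = 0.717931, PV = 7.538274
  t = 6.5000: CF_t = 10.500000, DF = 0.698376, PV = 7.332951
  t = 7.0000: CF_t = 1010.500000, DF = 0.679354, PV = 686.487625
Price P = sum_t PV_t = 799.596502
Macaulay numerator sum_t t * PV_t:
  t * PV_t at t = 0.5000: 5.107004
  t * PV_t at t = 1.0000: 9.935805
  t * PV_t at t = 1.5000: 14.497770
  t * PV_t at t = 2.0000: 18.803853
  t * PV_t at t = 2.5000: 22.864607
  t * PV_t at t = 3.0000: 26.690202
  t * PV_t at t = 3.5000: 30.290437
  t * PV_t at t = 4.0000: 33.674749
  t * PV_t at t = 4.5000: 36.852231
  t * PV_t at t = 5.0000: 39.831637
  t * PV_t at t = 5.5000: 42.621402
  t * PV_t at t = 6.0000: 45.229644
  t * PV_t at t = 6.5000: 47.664184
  t * PV_t at t = 7.0000: 4805.413373
Macaulay duration D = (sum_t t * PV_t) / P = 5179.476898 / 799.596502 = 6.477613

Answer: Macaulay duration = 6.4776 years


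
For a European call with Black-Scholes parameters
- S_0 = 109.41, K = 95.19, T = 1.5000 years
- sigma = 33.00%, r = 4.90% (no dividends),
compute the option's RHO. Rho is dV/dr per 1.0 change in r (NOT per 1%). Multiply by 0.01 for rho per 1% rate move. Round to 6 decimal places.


Answer: Rho = 83.198892

Derivation:
d1 = 0.7284198557; d2 = 0.3242540482
phi(d1) = 0.3059797743; exp(-qT) = 1.0000000000; exp(-rT) = 0.9291361458
N(d2) = 0.6271271470
Rho = K*T*exp(-rT)*N(d2) = 95.1900 * 1.5000 * 0.9291361458 * 0.6271271470 = 83.198892


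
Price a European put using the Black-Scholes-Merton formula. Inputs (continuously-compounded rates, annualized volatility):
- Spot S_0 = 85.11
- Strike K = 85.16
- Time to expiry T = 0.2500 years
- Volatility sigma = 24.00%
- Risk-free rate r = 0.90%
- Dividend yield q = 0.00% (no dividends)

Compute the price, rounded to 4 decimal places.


d1 = (ln(S/K) + (r - q + 0.5*sigma^2) * T) / (sigma * sqrt(T)) = 0.07385581
d2 = d1 - sigma * sqrt(T) = -0.04614419
exp(-rT) = 0.99775253; exp(-qT) = 1.00000000
P = K * exp(-rT) * N(-d2) - S_0 * exp(-qT) * N(-d1)
N(-d1) = 0.47056256; N(-d2) = 0.51840234
P = 85.1600 * 0.99775253 * 0.51840234 - 85.1100 * 1.00000000 * 0.47056256 = 3.9983

Answer: Price = 3.9983


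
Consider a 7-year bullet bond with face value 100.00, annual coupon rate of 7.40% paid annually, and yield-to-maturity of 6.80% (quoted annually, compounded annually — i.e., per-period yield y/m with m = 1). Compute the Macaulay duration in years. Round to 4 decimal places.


Answer: Macaulay duration = 5.7312 years

Derivation:
Coupon per period c = face * coupon_rate / m = 7.400000
Periods per year m = 1; per-period yield y/m = 0.068000
Number of cashflows N = 7
Cashflows (t years, CF_t, discount factor 1/(1+y/m)^(m*t), PV):
  t = 1.0000: CF_t = 7.400000, DF = 0.936330, PV = 6.928839
  t = 2.0000: CF_t = 7.400000, DF = 0.876713, PV = 6.487677
  t = 3.0000: CF_t = 7.400000, DF = 0.820892, PV = 6.074604
  t = 4.0000: CF_t = 7.400000, DF = 0.768626, PV = 5.687831
  t = 5.0000: CF_t = 7.400000, DF = 0.719687, PV = 5.325685
  t = 6.0000: CF_t = 7.400000, DF = 0.673864, PV = 4.986596
  t = 7.0000: CF_t = 107.400000, DF = 0.630959, PV = 67.765011
Price P = sum_t PV_t = 103.256243
Macaulay numerator sum_t t * PV_t:
  t * PV_t at t = 1.0000: 6.928839
  t * PV_t at t = 2.0000: 12.975354
  t * PV_t at t = 3.0000: 18.223812
  t * PV_t at t = 4.0000: 22.751325
  t * PV_t at t = 5.0000: 26.628424
  t * PV_t at t = 6.0000: 29.919577
  t * PV_t at t = 7.0000: 474.355076
Macaulay duration D = (sum_t t * PV_t) / P = 591.782407 / 103.256243 = 5.731202


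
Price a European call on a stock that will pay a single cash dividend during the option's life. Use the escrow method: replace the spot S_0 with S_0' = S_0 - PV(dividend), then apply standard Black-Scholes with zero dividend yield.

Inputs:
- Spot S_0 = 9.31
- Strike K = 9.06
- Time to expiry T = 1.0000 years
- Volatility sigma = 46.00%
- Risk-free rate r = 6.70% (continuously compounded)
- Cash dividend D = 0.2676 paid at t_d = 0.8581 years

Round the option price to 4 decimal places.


Answer: Price = 1.9031

Derivation:
PV(D) = D * exp(-r * t_d) = 0.2676 * 0.94412878 = 0.25264886
S_0' = S_0 - PV(D) = 9.3100 - 0.25264886 = 9.05735114
d1 = (ln(S_0'/K) + (r + sigma^2/2)*T) / (sigma*sqrt(T)) = 0.37501650
d2 = d1 - sigma*sqrt(T) = -0.08498350
exp(-rT) = 0.93519520
N(d1) = 0.64617590; N(d2) = 0.46613725
C = S_0' * N(d1) - K * exp(-rT) * N(d2) = 9.05735114 * 0.64617590 - 9.0600 * 0.93519520 * 0.46613725 = 1.9031


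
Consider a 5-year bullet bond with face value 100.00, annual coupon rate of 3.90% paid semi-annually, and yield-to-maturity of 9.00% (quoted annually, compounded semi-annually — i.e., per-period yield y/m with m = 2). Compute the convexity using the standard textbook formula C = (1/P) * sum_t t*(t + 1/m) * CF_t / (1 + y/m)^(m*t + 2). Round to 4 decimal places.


Coupon per period c = face * coupon_rate / m = 1.950000
Periods per year m = 2; per-period yield y/m = 0.045000
Number of cashflows N = 10
Cashflows (t years, CF_t, discount factor 1/(1+y/m)^(m*t), PV):
  t = 0.5000: CF_t = 1.950000, DF = 0.956938, PV = 1.866029
  t = 1.0000: CF_t = 1.950000, DF = 0.915730, PV = 1.785673
  t = 1.5000: CF_t = 1.950000, DF = 0.876297, PV = 1.708778
  t = 2.0000: CF_t = 1.950000, DF = 0.838561, PV = 1.635195
  t = 2.5000: CF_t = 1.950000, DF = 0.802451, PV = 1.564780
  t = 3.0000: CF_t = 1.950000, DF = 0.767896, PV = 1.497397
  t = 3.5000: CF_t = 1.950000, DF = 0.734828, PV = 1.432915
  t = 4.0000: CF_t = 1.950000, DF = 0.703185, PV = 1.371211
  t = 4.5000: CF_t = 1.950000, DF = 0.672904, PV = 1.312164
  t = 5.0000: CF_t = 101.950000, DF = 0.643928, PV = 65.648427
Price P = sum_t PV_t = 79.822569
Convexity numerator sum_t t*(t + 1/m) * CF_t / (1+y/m)^(m*t + 2):
  t = 0.5000: term = 0.854389
  t = 1.0000: term = 2.452792
  t = 1.5000: term = 4.694339
  t = 2.0000: term = 7.486983
  t = 2.5000: term = 10.746866
  t = 3.0000: term = 14.397715
  t = 3.5000: term = 18.370291
  t = 4.0000: term = 22.601862
  t = 4.5000: term = 27.035720
  t = 5.0000: term = 1653.196353
Convexity = (1/P) * sum = 1761.837310 / 79.822569 = 22.071920

Answer: Convexity = 22.0719


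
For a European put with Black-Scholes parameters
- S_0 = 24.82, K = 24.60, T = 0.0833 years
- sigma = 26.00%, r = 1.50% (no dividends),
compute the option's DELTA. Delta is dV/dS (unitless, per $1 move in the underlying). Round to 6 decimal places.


d1 = 0.1728183177; d2 = 0.0977777953
phi(d1) = 0.3930291021; exp(-qT) = 1.0000000000; exp(-rT) = 0.9987512803
N(-d1) = 0.4313971191
Delta = -exp(-qT) * N(-d1) = -1.0000000000 * 0.4313971191 = -0.431397

Answer: Delta = -0.431397
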